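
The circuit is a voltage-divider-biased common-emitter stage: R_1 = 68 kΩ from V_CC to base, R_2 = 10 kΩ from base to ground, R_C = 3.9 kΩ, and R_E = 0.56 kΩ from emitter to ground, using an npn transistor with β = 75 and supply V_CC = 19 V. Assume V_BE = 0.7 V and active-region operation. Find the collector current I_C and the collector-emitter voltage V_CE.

I_C ≈ 2.5 mA, V_CE ≈ 7.7 V

Thevenize the base divider: V_Th = V_CC·R_2/(R_1+R_2) = 19×10/78 = 2.44 V, R_Th = R_1‖R_2 = 8.72 kΩ.
Base-emitter loop: V_Th = I_B·R_Th + V_BE + (β+1)I_B·R_E, so I_B = (2.44 − 0.7) / (8.72 + 76×0.56) = 0.0339 mA.
I_C = β·I_B = 75×0.0339 = 2.54 mA, and I_E = (β+1)I_B = 2.57 mA.
V_CE = V_CC − I_C·R_C − I_E·R_E = 19 − 2.54×3.9 − 2.57×0.56 = 7.66 V.
V_CE = 7.66 V > 0.2 V confirms active-region operation.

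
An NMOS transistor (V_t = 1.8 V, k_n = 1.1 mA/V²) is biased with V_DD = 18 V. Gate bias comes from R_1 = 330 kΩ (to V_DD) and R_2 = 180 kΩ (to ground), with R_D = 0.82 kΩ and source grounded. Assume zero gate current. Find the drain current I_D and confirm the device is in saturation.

I_D ≈ 11 mA

V_G = V_DD·R_2/(R_1+R_2) = 18×180/510 = 6.35 V. With the source grounded, V_GS = V_G = 6.35 V.
Assume saturation: I_D = (k_n/2)(V_GS − V_t)² = (1.1/2)×(6.35 − 1.8)² = 0.55×4.55² = 11.4 mA.
V_DS = V_DD − I_D·R_D = 18 − 11.4×0.82 = 8.65 V.
Saturation requires V_DS ≥ V_GS − V_t = 4.55 V; 8.65 ≥ 4.55 ✓.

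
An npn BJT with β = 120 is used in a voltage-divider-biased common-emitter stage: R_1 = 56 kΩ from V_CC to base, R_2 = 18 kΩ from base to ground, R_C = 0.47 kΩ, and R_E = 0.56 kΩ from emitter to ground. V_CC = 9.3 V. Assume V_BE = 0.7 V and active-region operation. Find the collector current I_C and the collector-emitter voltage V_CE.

Thevenize the base divider: V_Th = V_CC·R_2/(R_1+R_2) = 9.3×18/74 = 2.26 V, R_Th = R_1‖R_2 = 13.6 kΩ.
Base-emitter loop: V_Th = I_B·R_Th + V_BE + (β+1)I_B·R_E, so I_B = (2.26 − 0.7) / (13.6 + 121×0.56) = 0.0192 mA.
I_C = β·I_B = 120×0.0192 = 2.3 mA, and I_E = (β+1)I_B = 2.32 mA.
V_CE = V_CC − I_C·R_C − I_E·R_E = 9.3 − 2.3×0.47 − 2.32×0.56 = 6.92 V.
V_CE = 6.92 V > 0.2 V confirms active-region operation.

I_C ≈ 2.3 mA, V_CE ≈ 6.9 V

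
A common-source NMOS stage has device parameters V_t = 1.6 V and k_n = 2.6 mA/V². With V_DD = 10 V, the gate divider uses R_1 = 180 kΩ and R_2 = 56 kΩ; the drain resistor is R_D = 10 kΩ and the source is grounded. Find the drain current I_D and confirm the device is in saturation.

V_G = V_DD·R_2/(R_1+R_2) = 10×56/236 = 2.37 V. With the source grounded, V_GS = V_G = 2.37 V.
Assume saturation: I_D = (k_n/2)(V_GS − V_t)² = (2.6/2)×(2.37 − 1.6)² = 1.3×0.773² = 0.777 mA.
V_DS = V_DD − I_D·R_D = 10 − 0.777×10 = 2.23 V.
Saturation requires V_DS ≥ V_GS − V_t = 0.773 V; 2.23 ≥ 0.773 ✓.

I_D ≈ 0.78 mA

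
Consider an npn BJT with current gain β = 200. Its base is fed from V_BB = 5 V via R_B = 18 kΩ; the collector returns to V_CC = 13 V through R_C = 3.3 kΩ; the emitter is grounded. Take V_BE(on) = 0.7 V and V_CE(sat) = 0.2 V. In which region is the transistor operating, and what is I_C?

Assume active: I_B = (5 − 0.7)/18 = 0.239 mA, giving I_C = β·I_B = 47.8 mA.
But then V_CE = 13 − 47.8×3.3 = -145 V < V_CE(sat) = 0.2 V — impossible in the active region.
So the transistor is saturated. With V_CE = 0.2 V, I_C = (V_CC − 0.2)/R_C = 12.8/3.3 = 3.88 mA.
Check: β·I_B = 47.8 mA > I_C = 3.88 mA, confirming saturation.

saturation; I_C ≈ 3.9 mA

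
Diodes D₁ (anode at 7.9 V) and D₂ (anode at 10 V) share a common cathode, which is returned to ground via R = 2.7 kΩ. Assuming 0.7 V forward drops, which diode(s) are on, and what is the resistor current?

Assume both conduct. Then node N would need to be at both 7.9−0.7 = 7.2 V and 10−0.7 = 9.3 V, which is impossible.
Assume only D₂ conducts: V_N = 10 − 0.7 = 9.3 V, so I_R = 9.3/2.7 = 3.44 mA.
Check D₁: its anode-to-cathode voltage is 7.9 − 9.3 = -1.4 V < 0.7 V, so it is off. The assumption is consistent.

Only D₂ conducts; I_R ≈ 3.4 mA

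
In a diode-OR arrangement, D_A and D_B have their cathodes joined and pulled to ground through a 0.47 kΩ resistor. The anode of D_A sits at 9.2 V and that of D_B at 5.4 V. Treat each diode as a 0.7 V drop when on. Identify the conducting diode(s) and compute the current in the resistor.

Only D_A conducts; I_R ≈ 18 mA

Assume both conduct. Then node N would need to be at both 9.2−0.7 = 8.5 V and 5.4−0.7 = 4.7 V, which is impossible.
Assume only D_A conducts: V_N = 9.2 − 0.7 = 8.5 V, so I_R = 8.5/0.47 = 18.1 mA.
Check D_B: its anode-to-cathode voltage is 5.4 − 8.5 = -3.1 V < 0.7 V, so it is off. The assumption is consistent.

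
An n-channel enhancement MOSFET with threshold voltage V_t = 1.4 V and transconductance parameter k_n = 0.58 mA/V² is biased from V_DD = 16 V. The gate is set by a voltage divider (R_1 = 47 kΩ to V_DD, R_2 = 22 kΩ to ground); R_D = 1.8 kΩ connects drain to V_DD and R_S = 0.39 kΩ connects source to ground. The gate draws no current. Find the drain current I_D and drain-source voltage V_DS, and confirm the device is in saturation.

V_G = V_DD·R_2/(R_1+R_2) = 16×22/69 = 5.1 V.
Assume saturation: I_D = (k_n/2)(V_GS − V_t)² with V_GS = V_G − I_D·R_S = 5.1 − 0.39·I_D.
Substituting gives 0.0441·I_D² − 1.84·I_D + 3.97 = 0, with roots I_D = 2.29 or 39.4 mA.
The root I_D = 39.4 mA gives V_GS = -10.3 V ≤ V_t, so take I_D = 2.29 mA.
Then V_GS = 4.21 V and V_DS = V_DD − I_D(R_D+R_S) = 16 − 2.29×2.19 = 11 V.
Saturation requires V_DS ≥ V_GS − V_t = 2.81 V; 11 ≥ 2.81 ✓.

I_D ≈ 2.3 mA, V_DS ≈ 11 V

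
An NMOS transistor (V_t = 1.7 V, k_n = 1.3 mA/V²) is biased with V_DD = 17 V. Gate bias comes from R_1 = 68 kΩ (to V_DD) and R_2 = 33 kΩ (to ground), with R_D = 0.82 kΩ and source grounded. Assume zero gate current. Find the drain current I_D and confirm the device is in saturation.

V_G = V_DD·R_2/(R_1+R_2) = 17×33/101 = 5.55 V. With the source grounded, V_GS = V_G = 5.55 V.
Assume saturation: I_D = (k_n/2)(V_GS − V_t)² = (1.3/2)×(5.55 − 1.7)² = 0.65×3.85² = 9.66 mA.
V_DS = V_DD − I_D·R_D = 17 − 9.66×0.82 = 9.08 V.
Saturation requires V_DS ≥ V_GS − V_t = 3.85 V; 9.08 ≥ 3.85 ✓.

I_D ≈ 9.7 mA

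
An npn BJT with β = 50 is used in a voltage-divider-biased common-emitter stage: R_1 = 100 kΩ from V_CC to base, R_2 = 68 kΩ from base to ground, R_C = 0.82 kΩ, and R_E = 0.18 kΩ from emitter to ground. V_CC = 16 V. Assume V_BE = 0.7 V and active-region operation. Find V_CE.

Thevenize the base divider: V_Th = V_CC·R_2/(R_1+R_2) = 16×68/168 = 6.48 V, R_Th = R_1‖R_2 = 40.5 kΩ.
Base-emitter loop: V_Th = I_B·R_Th + V_BE + (β+1)I_B·R_E, so I_B = (6.48 − 0.7) / (40.5 + 51×0.18) = 0.116 mA.
I_C = β·I_B = 50×0.116 = 5.82 mA, and I_E = (β+1)I_B = 5.93 mA.
V_CE = V_CC − I_C·R_C − I_E·R_E = 16 − 5.82×0.82 − 5.93×0.18 = 10.2 V.
V_CE = 10.2 V > 0.2 V confirms active-region operation.

V_CE ≈ 10 V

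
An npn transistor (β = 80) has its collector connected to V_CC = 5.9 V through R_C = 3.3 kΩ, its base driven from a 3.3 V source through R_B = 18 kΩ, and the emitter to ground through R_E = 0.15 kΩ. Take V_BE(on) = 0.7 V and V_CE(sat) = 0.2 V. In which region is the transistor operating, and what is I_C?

Assume active: I_B = (3.3 − 0.7)/(18 + 81×0.15) = 0.0862 mA, I_C = β·I_B = 6.9 mA.
Then V_CE = 5.9 − 6.9×3.3 − 6.99×0.15 = -17.9 V < 0.2 V — the active assumption fails.
Re-solve with V_CE = 0.2 V. KCL at the emitter: V_E/R_E = (V_BB−0.7−V_E)/R_B + (V_CC−0.2−V_E)/R_C, giving V_E = 0.266 V.
I_C = (V_CC − 0.2 − V_E)/R_C = (5.7 − 0.266)/3.3 = 1.65 mA.
Check: I_B = (2.6 − 0.266)/18 = 0.13 mA, and β·I_B = 10.4 mA > I_C, confirming saturation.

saturation; I_C ≈ 1.6 mA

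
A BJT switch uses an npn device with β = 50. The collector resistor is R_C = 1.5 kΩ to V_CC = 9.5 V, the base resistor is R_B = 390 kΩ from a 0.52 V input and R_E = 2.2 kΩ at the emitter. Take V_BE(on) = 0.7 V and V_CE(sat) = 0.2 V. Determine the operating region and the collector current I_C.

V_BB = 0.52 V ≤ V_BE(on) = 0.7 V, so the base-emitter junction is not forward biased.
The transistor is in cutoff: I_B = I_C = 0.

cutoff; I_C ≈ 0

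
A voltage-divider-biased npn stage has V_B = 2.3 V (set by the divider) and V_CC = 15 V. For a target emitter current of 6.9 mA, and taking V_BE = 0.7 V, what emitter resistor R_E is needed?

V_E = V_B − V_BE = 2.3 − 0.7 = 1.6 V.
R_E = V_E / I_E = 1.6 / 6.9 = 0.232 kΩ.

R_E ≈ 0.23 kΩ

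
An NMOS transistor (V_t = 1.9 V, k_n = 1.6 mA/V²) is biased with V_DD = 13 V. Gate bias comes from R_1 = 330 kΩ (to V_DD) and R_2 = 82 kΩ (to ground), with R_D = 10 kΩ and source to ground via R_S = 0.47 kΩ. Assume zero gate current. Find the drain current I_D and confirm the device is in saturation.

I_D ≈ 0.26 mA

V_G = V_DD·R_2/(R_1+R_2) = 13×82/412 = 2.59 V.
Assume saturation: I_D = (k_n/2)(V_GS − V_t)² with V_GS = V_G − I_D·R_S = 2.59 − 0.47·I_D.
Substituting gives 0.177·I_D² − 1.52·I_D + 0.378 = 0, with roots I_D = 0.257 or 8.33 mA.
The root I_D = 8.33 mA gives V_GS = -1.33 V ≤ V_t, so take I_D = 0.257 mA.
Then V_GS = 2.47 V and V_DS = V_DD − I_D(R_D+R_S) = 13 − 0.257×10.5 = 10.3 V.
Saturation requires V_DS ≥ V_GS − V_t = 0.567 V; 10.3 ≥ 0.567 ✓.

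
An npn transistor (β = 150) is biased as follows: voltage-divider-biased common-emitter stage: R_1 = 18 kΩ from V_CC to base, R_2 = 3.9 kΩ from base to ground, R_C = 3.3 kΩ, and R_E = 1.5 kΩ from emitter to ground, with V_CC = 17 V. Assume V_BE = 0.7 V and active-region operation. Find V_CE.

V_CE ≈ 9.7 V

Thevenize the base divider: V_Th = V_CC·R_2/(R_1+R_2) = 17×3.9/21.9 = 3.03 V, R_Th = R_1‖R_2 = 3.21 kΩ.
Base-emitter loop: V_Th = I_B·R_Th + V_BE + (β+1)I_B·R_E, so I_B = (3.03 − 0.7) / (3.21 + 151×1.5) = 0.0101 mA.
I_C = β·I_B = 150×0.0101 = 1.52 mA, and I_E = (β+1)I_B = 1.53 mA.
V_CE = V_CC − I_C·R_C − I_E·R_E = 17 − 1.52×3.3 − 1.53×1.5 = 9.69 V.
V_CE = 9.69 V > 0.2 V confirms active-region operation.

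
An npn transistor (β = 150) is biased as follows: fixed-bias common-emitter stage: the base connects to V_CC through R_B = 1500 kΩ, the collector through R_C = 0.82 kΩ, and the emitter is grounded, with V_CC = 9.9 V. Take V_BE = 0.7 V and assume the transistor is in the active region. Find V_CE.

V_CE ≈ 9.1 V

Base loop: V_CC = I_B·R_B + V_BE, so I_B = (9.9 − 0.7)/1500 kΩ = 0.00613 mA.
In the active region I_C = β·I_B = 150 × 0.00613 = 0.92 mA.
Collector loop: V_CE = V_CC − I_C·R_C = 9.9 − 0.92×0.82 = 9.15 V.
Since V_CE = 9.15 V > V_CE(sat) ≈ 0.2 V, the transistor is in the active region as assumed.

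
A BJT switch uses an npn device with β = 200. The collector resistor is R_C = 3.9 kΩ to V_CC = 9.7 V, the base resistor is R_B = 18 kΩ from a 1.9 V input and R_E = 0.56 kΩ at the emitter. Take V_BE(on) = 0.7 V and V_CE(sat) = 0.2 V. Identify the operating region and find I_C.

active; I_C ≈ 1.8 mA

Assume active. Base-emitter loop: I_B = (V_BB − V_BE)/(R_B + (β+1)R_E) = (1.9 − 0.7)/(18 + 201×0.56) = 0.00919 mA.
I_C = β·I_B = 200×0.00919 = 1.84 mA.
V_CE = V_CC − I_C·R_C − I_E·R_E = 9.7 − 1.84×3.9 − 1.85×0.56 = 1.5 V > V_CE(sat), so the active-region assumption holds.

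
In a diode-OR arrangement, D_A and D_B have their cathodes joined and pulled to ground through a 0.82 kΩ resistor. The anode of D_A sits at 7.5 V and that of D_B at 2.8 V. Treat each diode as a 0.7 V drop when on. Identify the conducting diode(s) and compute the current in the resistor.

Assume both conduct. Then node N would need to be at both 7.5−0.7 = 6.8 V and 2.8−0.7 = 2.1 V, which is impossible.
Assume only D_A conducts: V_N = 7.5 − 0.7 = 6.8 V, so I_R = 6.8/0.82 = 8.29 mA.
Check D_B: its anode-to-cathode voltage is 2.8 − 6.8 = -4 V < 0.7 V, so it is off. The assumption is consistent.

Only D_A conducts; I_R ≈ 8.3 mA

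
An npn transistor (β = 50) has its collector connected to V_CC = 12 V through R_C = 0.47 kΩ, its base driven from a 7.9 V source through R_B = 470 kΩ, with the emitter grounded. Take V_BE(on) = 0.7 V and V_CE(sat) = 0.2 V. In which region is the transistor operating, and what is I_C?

Assume active. Base-emitter loop: I_B = (V_BB − V_BE)/R_B = (7.9 − 0.7)/470 = 0.0153 mA.
I_C = β·I_B = 50×0.0153 = 0.766 mA.
V_CE = V_CC − I_C·R_C = 12 − 0.766×0.47 = 11.6 V > V_CE(sat), so the active-region assumption holds.

active; I_C ≈ 0.77 mA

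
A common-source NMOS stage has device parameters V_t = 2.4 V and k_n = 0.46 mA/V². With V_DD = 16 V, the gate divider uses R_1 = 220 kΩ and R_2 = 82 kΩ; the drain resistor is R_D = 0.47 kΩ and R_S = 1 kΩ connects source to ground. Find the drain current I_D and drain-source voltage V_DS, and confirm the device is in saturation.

V_G = V_DD·R_2/(R_1+R_2) = 16×82/302 = 4.34 V.
Assume saturation: I_D = (k_n/2)(V_GS − V_t)² with V_GS = V_G − I_D·R_S = 4.34 − 1·I_D.
Substituting gives 0.23·I_D² − 1.89·I_D + 0.87 = 0, with roots I_D = 0.488 or 7.75 mA.
The root I_D = 7.75 mA gives V_GS = -3.4 V ≤ V_t, so take I_D = 0.488 mA.
Then V_GS = 3.86 V and V_DS = V_DD − I_D(R_D+R_S) = 16 − 0.488×1.47 = 15.3 V.
Saturation requires V_DS ≥ V_GS − V_t = 1.46 V; 15.3 ≥ 1.46 ✓.

I_D ≈ 0.49 mA, V_DS ≈ 15 V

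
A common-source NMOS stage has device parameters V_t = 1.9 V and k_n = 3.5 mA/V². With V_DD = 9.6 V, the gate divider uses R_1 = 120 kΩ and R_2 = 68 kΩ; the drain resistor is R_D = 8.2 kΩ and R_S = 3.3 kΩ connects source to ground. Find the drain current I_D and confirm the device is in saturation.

V_G = V_DD·R_2/(R_1+R_2) = 9.6×68/188 = 3.47 V.
Assume saturation: I_D = (k_n/2)(V_GS − V_t)² with V_GS = V_G − I_D·R_S = 3.47 − 3.3·I_D.
Substituting gives 19.1·I_D² − 19.2·I_D + 4.33 = 0, with roots I_D = 0.342 or 0.663 mA.
The root I_D = 0.663 mA gives V_GS = 1.28 V ≤ V_t, so take I_D = 0.342 mA.
Then V_GS = 2.34 V and V_DS = V_DD − I_D(R_D+R_S) = 9.6 − 0.342×11.5 = 5.66 V.
Saturation requires V_DS ≥ V_GS − V_t = 0.442 V; 5.66 ≥ 0.442 ✓.

I_D ≈ 0.34 mA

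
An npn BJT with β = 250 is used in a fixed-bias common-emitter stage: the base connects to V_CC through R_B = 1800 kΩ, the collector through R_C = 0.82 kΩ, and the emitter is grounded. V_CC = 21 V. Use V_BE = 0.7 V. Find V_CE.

V_CE ≈ 19 V

Base loop: V_CC = I_B·R_B + V_BE, so I_B = (21 − 0.7)/1800 kΩ = 0.0113 mA.
In the active region I_C = β·I_B = 250 × 0.0113 = 2.82 mA.
Collector loop: V_CE = V_CC − I_C·R_C = 21 − 2.82×0.82 = 18.7 V.
Since V_CE = 18.7 V > V_CE(sat) ≈ 0.2 V, the transistor is in the active region as assumed.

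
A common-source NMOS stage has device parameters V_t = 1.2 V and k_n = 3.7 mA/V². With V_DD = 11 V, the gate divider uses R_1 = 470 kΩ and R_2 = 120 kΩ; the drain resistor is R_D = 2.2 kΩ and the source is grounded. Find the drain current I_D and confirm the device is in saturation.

I_D ≈ 2 mA

V_G = V_DD·R_2/(R_1+R_2) = 11×120/590 = 2.24 V. With the source grounded, V_GS = V_G = 2.24 V.
Assume saturation: I_D = (k_n/2)(V_GS − V_t)² = (3.7/2)×(2.24 − 1.2)² = 1.85×1.04² = 1.99 mA.
V_DS = V_DD − I_D·R_D = 11 − 1.99×2.2 = 6.62 V.
Saturation requires V_DS ≥ V_GS − V_t = 1.04 V; 6.62 ≥ 1.04 ✓.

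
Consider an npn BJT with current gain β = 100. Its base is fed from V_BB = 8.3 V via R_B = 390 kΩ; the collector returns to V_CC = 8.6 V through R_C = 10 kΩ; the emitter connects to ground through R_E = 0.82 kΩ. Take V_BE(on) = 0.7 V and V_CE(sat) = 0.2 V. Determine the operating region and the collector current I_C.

saturation; I_C ≈ 0.77 mA

Assume active: I_B = (8.3 − 0.7)/(390 + 101×0.82) = 0.0161 mA, I_C = β·I_B = 1.61 mA.
Then V_CE = 8.6 − 1.61×10 − 1.62×0.82 = -8.8 V < 0.2 V — the active assumption fails.
Re-solve with V_CE = 0.2 V. KCL at the emitter: V_E/R_E = (V_BB−0.7−V_E)/R_B + (V_CC−0.2−V_E)/R_C, giving V_E = 0.65 V.
I_C = (V_CC − 0.2 − V_E)/R_C = (8.4 − 0.65)/10 = 0.775 mA.
Check: I_B = (7.6 − 0.65)/390 = 0.0178 mA, and β·I_B = 1.78 mA > I_C, confirming saturation.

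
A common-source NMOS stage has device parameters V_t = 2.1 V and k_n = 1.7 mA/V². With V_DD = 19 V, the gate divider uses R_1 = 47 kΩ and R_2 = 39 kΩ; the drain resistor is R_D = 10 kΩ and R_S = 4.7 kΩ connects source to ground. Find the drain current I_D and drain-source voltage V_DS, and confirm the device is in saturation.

V_G = V_DD·R_2/(R_1+R_2) = 19×39/86 = 8.62 V.
Assume saturation: I_D = (k_n/2)(V_GS − V_t)² with V_GS = V_G − I_D·R_S = 8.62 − 4.7·I_D.
Substituting gives 18.8·I_D² − 53.1·I_D + 36.1 = 0, with roots I_D = 1.14 or 1.69 mA.
The root I_D = 1.69 mA gives V_GS = 0.692 V ≤ V_t, so take I_D = 1.14 mA.
Then V_GS = 3.26 V and V_DS = V_DD − I_D(R_D+R_S) = 19 − 1.14×14.7 = 2.24 V.
Saturation requires V_DS ≥ V_GS − V_t = 1.16 V; 2.24 ≥ 1.16 ✓.

I_D ≈ 1.1 mA, V_DS ≈ 2.2 V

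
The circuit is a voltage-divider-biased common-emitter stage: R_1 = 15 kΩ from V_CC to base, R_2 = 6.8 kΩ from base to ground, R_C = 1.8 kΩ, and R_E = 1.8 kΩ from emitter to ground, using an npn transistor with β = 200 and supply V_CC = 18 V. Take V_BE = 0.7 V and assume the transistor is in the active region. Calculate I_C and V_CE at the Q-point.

Thevenize the base divider: V_Th = V_CC·R_2/(R_1+R_2) = 18×6.8/21.8 = 5.61 V, R_Th = R_1‖R_2 = 4.68 kΩ.
Base-emitter loop: V_Th = I_B·R_Th + V_BE + (β+1)I_B·R_E, so I_B = (5.61 − 0.7) / (4.68 + 201×1.8) = 0.0134 mA.
I_C = β·I_B = 200×0.0134 = 2.68 mA, and I_E = (β+1)I_B = 2.7 mA.
V_CE = V_CC − I_C·R_C − I_E·R_E = 18 − 2.68×1.8 − 2.7×1.8 = 8.32 V.
V_CE = 8.32 V > 0.2 V confirms active-region operation.

I_C ≈ 2.7 mA, V_CE ≈ 8.3 V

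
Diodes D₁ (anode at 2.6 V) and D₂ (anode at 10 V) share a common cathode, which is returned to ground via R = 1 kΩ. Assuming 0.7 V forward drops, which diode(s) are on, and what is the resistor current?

Only D₂ conducts; I_R ≈ 9.3 mA

Assume both conduct. Then node N would need to be at both 2.6−0.7 = 1.9 V and 10−0.7 = 9.3 V, which is impossible.
Assume only D₂ conducts: V_N = 10 − 0.7 = 9.3 V, so I_R = 9.3/1 = 9.3 mA.
Check D₁: its anode-to-cathode voltage is 2.6 − 9.3 = -6.7 V < 0.7 V, so it is off. The assumption is consistent.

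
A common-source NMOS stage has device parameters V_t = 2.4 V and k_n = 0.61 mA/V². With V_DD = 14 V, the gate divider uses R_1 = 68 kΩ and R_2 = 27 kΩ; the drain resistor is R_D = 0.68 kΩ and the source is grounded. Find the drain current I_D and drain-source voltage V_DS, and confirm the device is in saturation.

V_G = V_DD·R_2/(R_1+R_2) = 14×27/95 = 3.98 V. With the source grounded, V_GS = V_G = 3.98 V.
Assume saturation: I_D = (k_n/2)(V_GS − V_t)² = (0.61/2)×(3.98 − 2.4)² = 0.305×1.58² = 0.76 mA.
V_DS = V_DD − I_D·R_D = 14 − 0.76×0.68 = 13.5 V.
Saturation requires V_DS ≥ V_GS − V_t = 1.58 V; 13.5 ≥ 1.58 ✓.

I_D ≈ 0.76 mA, V_DS ≈ 13 V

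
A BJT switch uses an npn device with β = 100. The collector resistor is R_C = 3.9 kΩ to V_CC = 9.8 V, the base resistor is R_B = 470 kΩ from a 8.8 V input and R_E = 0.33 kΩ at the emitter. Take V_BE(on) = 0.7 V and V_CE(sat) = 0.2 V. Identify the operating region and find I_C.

active; I_C ≈ 1.6 mA

Assume active. Base-emitter loop: I_B = (V_BB − V_BE)/(R_B + (β+1)R_E) = (8.8 − 0.7)/(470 + 101×0.33) = 0.0161 mA.
I_C = β·I_B = 100×0.0161 = 1.61 mA.
V_CE = V_CC − I_C·R_C − I_E·R_E = 9.8 − 1.61×3.9 − 1.63×0.33 = 2.99 V > V_CE(sat), so the active-region assumption holds.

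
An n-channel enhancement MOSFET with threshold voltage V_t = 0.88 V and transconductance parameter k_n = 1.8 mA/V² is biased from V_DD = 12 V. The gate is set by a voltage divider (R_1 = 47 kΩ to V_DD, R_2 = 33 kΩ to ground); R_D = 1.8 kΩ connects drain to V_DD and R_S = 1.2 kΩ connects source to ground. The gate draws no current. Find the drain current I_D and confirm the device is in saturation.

V_G = V_DD·R_2/(R_1+R_2) = 12×33/80 = 4.95 V.
Assume saturation: I_D = (k_n/2)(V_GS − V_t)² with V_GS = V_G − I_D·R_S = 4.95 − 1.2·I_D.
Substituting gives 1.3·I_D² − 9.79·I_D + 14.9 = 0, with roots I_D = 2.11 or 5.44 mA.
The root I_D = 5.44 mA gives V_GS = -1.58 V ≤ V_t, so take I_D = 2.11 mA.
Then V_GS = 2.41 V and V_DS = V_DD − I_D(R_D+R_S) = 12 − 2.11×3 = 5.66 V.
Saturation requires V_DS ≥ V_GS − V_t = 1.53 V; 5.66 ≥ 1.53 ✓.

I_D ≈ 2.1 mA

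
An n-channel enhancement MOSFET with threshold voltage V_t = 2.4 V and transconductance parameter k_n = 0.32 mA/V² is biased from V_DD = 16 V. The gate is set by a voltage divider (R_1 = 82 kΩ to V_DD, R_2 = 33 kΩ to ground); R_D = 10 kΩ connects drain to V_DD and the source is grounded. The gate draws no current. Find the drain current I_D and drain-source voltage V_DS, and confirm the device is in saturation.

I_D ≈ 0.77 mA, V_DS ≈ 8.3 V

V_G = V_DD·R_2/(R_1+R_2) = 16×33/115 = 4.59 V. With the source grounded, V_GS = V_G = 4.59 V.
Assume saturation: I_D = (k_n/2)(V_GS − V_t)² = (0.32/2)×(4.59 − 2.4)² = 0.16×2.19² = 0.768 mA.
V_DS = V_DD − I_D·R_D = 16 − 0.768×10 = 8.32 V.
Saturation requires V_DS ≥ V_GS − V_t = 2.19 V; 8.32 ≥ 2.19 ✓.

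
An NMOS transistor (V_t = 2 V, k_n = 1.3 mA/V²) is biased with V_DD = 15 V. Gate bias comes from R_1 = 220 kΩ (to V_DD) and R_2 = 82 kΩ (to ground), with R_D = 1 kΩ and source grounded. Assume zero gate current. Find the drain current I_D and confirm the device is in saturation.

V_G = V_DD·R_2/(R_1+R_2) = 15×82/302 = 4.07 V. With the source grounded, V_GS = V_G = 4.07 V.
Assume saturation: I_D = (k_n/2)(V_GS − V_t)² = (1.3/2)×(4.07 − 2)² = 0.65×2.07² = 2.79 mA.
V_DS = V_DD − I_D·R_D = 15 − 2.79×1 = 12.2 V.
Saturation requires V_DS ≥ V_GS − V_t = 2.07 V; 12.2 ≥ 2.07 ✓.

I_D ≈ 2.8 mA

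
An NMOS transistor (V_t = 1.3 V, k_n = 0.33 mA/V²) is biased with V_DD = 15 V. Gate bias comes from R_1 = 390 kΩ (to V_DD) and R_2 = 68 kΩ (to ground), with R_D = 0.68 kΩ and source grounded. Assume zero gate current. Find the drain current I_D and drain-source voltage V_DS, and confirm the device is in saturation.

I_D ≈ 0.14 mA, V_DS ≈ 15 V

V_G = V_DD·R_2/(R_1+R_2) = 15×68/458 = 2.23 V. With the source grounded, V_GS = V_G = 2.23 V.
Assume saturation: I_D = (k_n/2)(V_GS − V_t)² = (0.33/2)×(2.23 − 1.3)² = 0.165×0.927² = 0.142 mA.
V_DS = V_DD − I_D·R_D = 15 − 0.142×0.68 = 14.9 V.
Saturation requires V_DS ≥ V_GS − V_t = 0.927 V; 14.9 ≥ 0.927 ✓.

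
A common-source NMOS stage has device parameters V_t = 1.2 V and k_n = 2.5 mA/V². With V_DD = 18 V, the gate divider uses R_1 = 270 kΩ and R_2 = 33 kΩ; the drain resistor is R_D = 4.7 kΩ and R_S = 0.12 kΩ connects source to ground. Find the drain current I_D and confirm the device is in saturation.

V_G = V_DD·R_2/(R_1+R_2) = 18×33/303 = 1.96 V.
Assume saturation: I_D = (k_n/2)(V_GS − V_t)² with V_GS = V_G − I_D·R_S = 1.96 − 0.12·I_D.
Substituting gives 0.018·I_D² − 1.23·I_D + 0.723 = 0, with roots I_D = 0.594 or 67.6 mA.
The root I_D = 67.6 mA gives V_GS = -6.16 V ≤ V_t, so take I_D = 0.594 mA.
Then V_GS = 1.89 V and V_DS = V_DD − I_D(R_D+R_S) = 18 − 0.594×4.82 = 15.1 V.
Saturation requires V_DS ≥ V_GS − V_t = 0.689 V; 15.1 ≥ 0.689 ✓.

I_D ≈ 0.59 mA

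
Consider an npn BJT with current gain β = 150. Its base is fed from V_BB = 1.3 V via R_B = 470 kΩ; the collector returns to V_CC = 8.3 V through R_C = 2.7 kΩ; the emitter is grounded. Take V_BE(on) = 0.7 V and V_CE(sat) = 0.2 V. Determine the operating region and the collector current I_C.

Assume active. Base-emitter loop: I_B = (V_BB − V_BE)/R_B = (1.3 − 0.7)/470 = 0.00128 mA.
I_C = β·I_B = 150×0.00128 = 0.191 mA.
V_CE = V_CC − I_C·R_C = 8.3 − 0.191×2.7 = 7.78 V > V_CE(sat), so the active-region assumption holds.

active; I_C ≈ 0.19 mA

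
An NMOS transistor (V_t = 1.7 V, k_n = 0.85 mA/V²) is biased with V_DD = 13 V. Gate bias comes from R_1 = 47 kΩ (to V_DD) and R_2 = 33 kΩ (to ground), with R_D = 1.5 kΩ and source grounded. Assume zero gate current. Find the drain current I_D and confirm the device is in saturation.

I_D ≈ 5.7 mA

V_G = V_DD·R_2/(R_1+R_2) = 13×33/80 = 5.36 V. With the source grounded, V_GS = V_G = 5.36 V.
Assume saturation: I_D = (k_n/2)(V_GS − V_t)² = (0.85/2)×(5.36 − 1.7)² = 0.425×3.66² = 5.7 mA.
V_DS = V_DD − I_D·R_D = 13 − 5.7×1.5 = 4.45 V.
Saturation requires V_DS ≥ V_GS − V_t = 3.66 V; 4.45 ≥ 3.66 ✓.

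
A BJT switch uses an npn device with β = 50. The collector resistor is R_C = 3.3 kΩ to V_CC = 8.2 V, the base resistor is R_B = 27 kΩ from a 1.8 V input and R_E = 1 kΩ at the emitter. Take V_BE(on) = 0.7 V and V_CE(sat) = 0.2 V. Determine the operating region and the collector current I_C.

active; I_C ≈ 0.71 mA

Assume active. Base-emitter loop: I_B = (V_BB − V_BE)/(R_B + (β+1)R_E) = (1.8 − 0.7)/(27 + 51×1) = 0.0141 mA.
I_C = β·I_B = 50×0.0141 = 0.705 mA.
V_CE = V_CC − I_C·R_C − I_E·R_E = 8.2 − 0.705×3.3 − 0.719×1 = 5.15 V > V_CE(sat), so the active-region assumption holds.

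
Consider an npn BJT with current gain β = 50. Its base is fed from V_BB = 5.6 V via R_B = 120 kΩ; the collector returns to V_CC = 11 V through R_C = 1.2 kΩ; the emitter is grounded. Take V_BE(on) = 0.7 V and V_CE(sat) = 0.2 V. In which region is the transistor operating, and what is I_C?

Assume active. Base-emitter loop: I_B = (V_BB − V_BE)/R_B = (5.6 − 0.7)/120 = 0.0408 mA.
I_C = β·I_B = 50×0.0408 = 2.04 mA.
V_CE = V_CC − I_C·R_C = 11 − 2.04×1.2 = 8.55 V > V_CE(sat), so the active-region assumption holds.

active; I_C ≈ 2 mA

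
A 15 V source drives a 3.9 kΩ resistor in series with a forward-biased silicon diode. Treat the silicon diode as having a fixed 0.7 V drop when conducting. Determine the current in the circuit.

I ≈ 3.7 mA

KVL around the loop: 15 = V_D + I·R = 0.7 + I × 3.9 kΩ.
So I = (15 − 0.7) / 3.9 kΩ = 14.3 / 3.9 = 3.67 mA.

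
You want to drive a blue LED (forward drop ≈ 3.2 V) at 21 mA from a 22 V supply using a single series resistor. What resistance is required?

The resistor drops V_S − V_D = 22 − 3.2 = 18.8 V at 21 mA.
R = 18.8 V / 21 mA = 0.895 kΩ.

R ≈ 0.9 kΩ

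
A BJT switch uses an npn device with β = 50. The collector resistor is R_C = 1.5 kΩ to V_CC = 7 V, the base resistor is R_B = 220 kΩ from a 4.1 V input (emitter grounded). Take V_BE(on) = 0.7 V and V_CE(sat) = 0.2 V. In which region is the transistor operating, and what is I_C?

active; I_C ≈ 0.77 mA

Assume active. Base-emitter loop: I_B = (V_BB − V_BE)/R_B = (4.1 − 0.7)/220 = 0.0155 mA.
I_C = β·I_B = 50×0.0155 = 0.773 mA.
V_CE = V_CC − I_C·R_C = 7 − 0.773×1.5 = 5.84 V > V_CE(sat), so the active-region assumption holds.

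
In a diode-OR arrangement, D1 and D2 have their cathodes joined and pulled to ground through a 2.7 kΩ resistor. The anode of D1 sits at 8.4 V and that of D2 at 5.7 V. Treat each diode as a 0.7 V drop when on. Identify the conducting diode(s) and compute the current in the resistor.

Only D1 conducts; I_R ≈ 2.9 mA

Assume both conduct. Then node N would need to be at both 8.4−0.7 = 7.7 V and 5.7−0.7 = 5 V, which is impossible.
Assume only D1 conducts: V_N = 8.4 − 0.7 = 7.7 V, so I_R = 7.7/2.7 = 2.85 mA.
Check D2: its anode-to-cathode voltage is 5.7 − 7.7 = -2 V < 0.7 V, so it is off. The assumption is consistent.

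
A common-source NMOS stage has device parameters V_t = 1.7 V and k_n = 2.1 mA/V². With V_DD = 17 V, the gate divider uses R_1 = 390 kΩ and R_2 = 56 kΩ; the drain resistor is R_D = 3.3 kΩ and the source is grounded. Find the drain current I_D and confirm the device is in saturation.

V_G = V_DD·R_2/(R_1+R_2) = 17×56/446 = 2.13 V. With the source grounded, V_GS = V_G = 2.13 V.
Assume saturation: I_D = (k_n/2)(V_GS − V_t)² = (2.1/2)×(2.13 − 1.7)² = 1.05×0.435² = 0.198 mA.
V_DS = V_DD − I_D·R_D = 17 − 0.198×3.3 = 16.3 V.
Saturation requires V_DS ≥ V_GS − V_t = 0.435 V; 16.3 ≥ 0.435 ✓.

I_D ≈ 0.2 mA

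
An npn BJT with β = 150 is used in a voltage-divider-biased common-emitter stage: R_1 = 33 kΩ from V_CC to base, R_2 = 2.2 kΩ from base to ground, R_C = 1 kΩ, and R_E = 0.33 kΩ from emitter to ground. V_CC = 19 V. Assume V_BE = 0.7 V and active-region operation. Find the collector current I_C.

Thevenize the base divider: V_Th = V_CC·R_2/(R_1+R_2) = 19×2.2/35.2 = 1.19 V, R_Th = R_1‖R_2 = 2.06 kΩ.
Base-emitter loop: V_Th = I_B·R_Th + V_BE + (β+1)I_B·R_E, so I_B = (1.19 − 0.7) / (2.06 + 151×0.33) = 0.00939 mA.
I_C = β·I_B = 150×0.00939 = 1.41 mA, and I_E = (β+1)I_B = 1.42 mA.
V_CE = V_CC − I_C·R_C − I_E·R_E = 19 − 1.41×1 − 1.42×0.33 = 17.1 V.
V_CE = 17.1 V > 0.2 V confirms active-region operation.

I_C ≈ 1.4 mA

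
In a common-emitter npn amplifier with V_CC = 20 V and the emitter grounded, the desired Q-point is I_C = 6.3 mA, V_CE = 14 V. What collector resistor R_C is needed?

Collector loop: V_CC = I_C·R_C + V_CE.
R_C = (V_CC − V_CE)/I_C = (20 − 14)/6.3 = 0.952 kΩ.

R_C ≈ 0.95 kΩ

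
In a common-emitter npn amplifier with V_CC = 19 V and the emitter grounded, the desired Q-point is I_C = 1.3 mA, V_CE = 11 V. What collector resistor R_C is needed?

R_C ≈ 6.2 kΩ

Collector loop: V_CC = I_C·R_C + V_CE.
R_C = (V_CC − V_CE)/I_C = (19 − 11)/1.3 = 6.15 kΩ.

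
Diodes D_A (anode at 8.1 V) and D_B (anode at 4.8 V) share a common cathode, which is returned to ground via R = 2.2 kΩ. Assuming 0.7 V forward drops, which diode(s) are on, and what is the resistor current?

Assume both conduct. Then node N would need to be at both 8.1−0.7 = 7.4 V and 4.8−0.7 = 4.1 V, which is impossible.
Assume only D_A conducts: V_N = 8.1 − 0.7 = 7.4 V, so I_R = 7.4/2.2 = 3.36 mA.
Check D_B: its anode-to-cathode voltage is 4.8 − 7.4 = -2.6 V < 0.7 V, so it is off. The assumption is consistent.

Only D_A conducts; I_R ≈ 3.4 mA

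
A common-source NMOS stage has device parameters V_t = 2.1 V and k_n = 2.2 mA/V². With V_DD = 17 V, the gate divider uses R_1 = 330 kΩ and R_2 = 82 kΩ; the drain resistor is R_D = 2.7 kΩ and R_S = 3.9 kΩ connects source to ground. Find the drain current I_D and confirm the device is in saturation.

I_D ≈ 0.22 mA

V_G = V_DD·R_2/(R_1+R_2) = 17×82/412 = 3.38 V.
Assume saturation: I_D = (k_n/2)(V_GS − V_t)² with V_GS = V_G − I_D·R_S = 3.38 − 3.9·I_D.
Substituting gives 16.7·I_D² − 12·I_D + 1.81 = 0, with roots I_D = 0.216 or 0.502 mA.
The root I_D = 0.502 mA gives V_GS = 1.42 V ≤ V_t, so take I_D = 0.216 mA.
Then V_GS = 2.54 V and V_DS = V_DD − I_D(R_D+R_S) = 17 − 0.216×6.6 = 15.6 V.
Saturation requires V_DS ≥ V_GS − V_t = 0.443 V; 15.6 ≥ 0.443 ✓.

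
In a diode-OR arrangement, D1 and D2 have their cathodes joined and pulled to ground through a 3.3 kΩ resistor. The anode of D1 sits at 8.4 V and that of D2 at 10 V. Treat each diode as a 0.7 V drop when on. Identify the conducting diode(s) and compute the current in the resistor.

Assume both conduct. Then node N would need to be at both 8.4−0.7 = 7.7 V and 10−0.7 = 9.3 V, which is impossible.
Assume only D2 conducts: V_N = 10 − 0.7 = 9.3 V, so I_R = 9.3/3.3 = 2.82 mA.
Check D1: its anode-to-cathode voltage is 8.4 − 9.3 = -0.9 V < 0.7 V, so it is off. The assumption is consistent.

Only D2 conducts; I_R ≈ 2.8 mA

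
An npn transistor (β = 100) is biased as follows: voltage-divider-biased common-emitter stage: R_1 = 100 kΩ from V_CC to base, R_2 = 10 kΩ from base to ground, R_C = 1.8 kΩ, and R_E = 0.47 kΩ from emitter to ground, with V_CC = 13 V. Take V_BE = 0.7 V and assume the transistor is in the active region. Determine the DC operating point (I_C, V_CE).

Thevenize the base divider: V_Th = V_CC·R_2/(R_1+R_2) = 13×10/110 = 1.18 V, R_Th = R_1‖R_2 = 9.09 kΩ.
Base-emitter loop: V_Th = I_B·R_Th + V_BE + (β+1)I_B·R_E, so I_B = (1.18 − 0.7) / (9.09 + 101×0.47) = 0.00852 mA.
I_C = β·I_B = 100×0.00852 = 0.852 mA, and I_E = (β+1)I_B = 0.86 mA.
V_CE = V_CC − I_C·R_C − I_E·R_E = 13 − 0.852×1.8 − 0.86×0.47 = 11.1 V.
V_CE = 11.1 V > 0.2 V confirms active-region operation.

I_C ≈ 0.85 mA, V_CE ≈ 11 V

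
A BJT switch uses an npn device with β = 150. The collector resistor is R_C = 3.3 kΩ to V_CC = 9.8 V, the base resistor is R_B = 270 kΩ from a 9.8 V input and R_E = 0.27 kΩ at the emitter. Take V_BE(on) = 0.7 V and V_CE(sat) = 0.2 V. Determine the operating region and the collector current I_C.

saturation; I_C ≈ 2.7 mA

Assume active: I_B = (9.8 − 0.7)/(270 + 151×0.27) = 0.0293 mA, I_C = β·I_B = 4.39 mA.
Then V_CE = 9.8 − 4.39×3.3 − 4.42×0.27 = -5.89 V < 0.2 V — the active assumption fails.
Re-solve with V_CE = 0.2 V. KCL at the emitter: V_E/R_E = (V_BB−0.7−V_E)/R_B + (V_CC−0.2−V_E)/R_C, giving V_E = 0.734 V.
I_C = (V_CC − 0.2 − V_E)/R_C = (9.6 − 0.734)/3.3 = 2.69 mA.
Check: I_B = (9.1 − 0.734)/270 = 0.031 mA, and β·I_B = 4.65 mA > I_C, confirming saturation.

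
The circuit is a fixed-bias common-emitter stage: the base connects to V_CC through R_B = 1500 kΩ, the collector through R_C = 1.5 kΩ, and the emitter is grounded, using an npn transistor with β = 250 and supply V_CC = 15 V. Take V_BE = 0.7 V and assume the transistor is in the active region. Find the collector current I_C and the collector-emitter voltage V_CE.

Base loop: V_CC = I_B·R_B + V_BE, so I_B = (15 − 0.7)/1500 kΩ = 0.00953 mA.
In the active region I_C = β·I_B = 250 × 0.00953 = 2.38 mA.
Collector loop: V_CE = V_CC − I_C·R_C = 15 − 2.38×1.5 = 11.4 V.
Since V_CE = 11.4 V > V_CE(sat) ≈ 0.2 V, the transistor is in the active region as assumed.

I_C ≈ 2.4 mA, V_CE ≈ 11 V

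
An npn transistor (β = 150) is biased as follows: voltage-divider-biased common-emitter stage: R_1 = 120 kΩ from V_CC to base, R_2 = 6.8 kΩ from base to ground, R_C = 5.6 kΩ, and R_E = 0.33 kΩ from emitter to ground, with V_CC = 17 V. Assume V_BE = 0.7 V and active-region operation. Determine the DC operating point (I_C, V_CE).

Thevenize the base divider: V_Th = V_CC·R_2/(R_1+R_2) = 17×6.8/127 = 0.912 V, R_Th = R_1‖R_2 = 6.44 kΩ.
Base-emitter loop: V_Th = I_B·R_Th + V_BE + (β+1)I_B·R_E, so I_B = (0.912 − 0.7) / (6.44 + 151×0.33) = 0.00376 mA.
I_C = β·I_B = 150×0.00376 = 0.564 mA, and I_E = (β+1)I_B = 0.568 mA.
V_CE = V_CC − I_C·R_C − I_E·R_E = 17 − 0.564×5.6 − 0.568×0.33 = 13.7 V.
V_CE = 13.7 V > 0.2 V confirms active-region operation.

I_C ≈ 0.56 mA, V_CE ≈ 14 V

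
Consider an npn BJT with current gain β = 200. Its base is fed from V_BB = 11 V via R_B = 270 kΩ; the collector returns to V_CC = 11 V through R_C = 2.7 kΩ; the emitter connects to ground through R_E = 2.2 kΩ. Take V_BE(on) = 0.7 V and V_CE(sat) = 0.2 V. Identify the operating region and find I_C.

saturation; I_C ≈ 2.2 mA

Assume active: I_B = (11 − 0.7)/(270 + 201×2.2) = 0.0145 mA, I_C = β·I_B = 2.89 mA.
Then V_CE = 11 − 2.89×2.7 − 2.91×2.2 = -3.2 V < 0.2 V — the active assumption fails.
Re-solve with V_CE = 0.2 V. KCL at the emitter: V_E/R_E = (V_BB−0.7−V_E)/R_B + (V_CC−0.2−V_E)/R_C, giving V_E = 4.87 V.
I_C = (V_CC − 0.2 − V_E)/R_C = (10.8 − 4.87)/2.7 = 2.2 mA.
Check: I_B = (10.3 − 4.87)/270 = 0.0201 mA, and β·I_B = 4.02 mA > I_C, confirming saturation.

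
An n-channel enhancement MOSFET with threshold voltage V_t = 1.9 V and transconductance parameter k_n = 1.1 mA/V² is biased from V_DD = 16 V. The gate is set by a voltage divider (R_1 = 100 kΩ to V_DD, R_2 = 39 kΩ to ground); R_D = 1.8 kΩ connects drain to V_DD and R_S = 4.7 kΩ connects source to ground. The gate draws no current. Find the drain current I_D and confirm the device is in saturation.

I_D ≈ 0.38 mA

V_G = V_DD·R_2/(R_1+R_2) = 16×39/139 = 4.49 V.
Assume saturation: I_D = (k_n/2)(V_GS − V_t)² with V_GS = V_G − I_D·R_S = 4.49 − 4.7·I_D.
Substituting gives 12.1·I_D² − 14.4·I_D + 3.69 = 0, with roots I_D = 0.375 or 0.809 mA.
The root I_D = 0.809 mA gives V_GS = 0.687 V ≤ V_t, so take I_D = 0.375 mA.
Then V_GS = 2.73 V and V_DS = V_DD − I_D(R_D+R_S) = 16 − 0.375×6.5 = 13.6 V.
Saturation requires V_DS ≥ V_GS − V_t = 0.826 V; 13.6 ≥ 0.826 ✓.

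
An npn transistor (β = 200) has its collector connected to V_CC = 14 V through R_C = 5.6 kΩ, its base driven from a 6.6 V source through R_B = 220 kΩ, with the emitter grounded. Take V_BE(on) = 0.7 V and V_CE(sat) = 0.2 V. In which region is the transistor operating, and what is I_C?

saturation; I_C ≈ 2.5 mA

Assume active: I_B = (6.6 − 0.7)/220 = 0.0268 mA, giving I_C = β·I_B = 5.36 mA.
But then V_CE = 14 − 5.36×5.6 = -16 V < V_CE(sat) = 0.2 V — impossible in the active region.
So the transistor is saturated. With V_CE = 0.2 V, I_C = (V_CC − 0.2)/R_C = 13.8/5.6 = 2.46 mA.
Check: β·I_B = 5.36 mA > I_C = 2.46 mA, confirming saturation.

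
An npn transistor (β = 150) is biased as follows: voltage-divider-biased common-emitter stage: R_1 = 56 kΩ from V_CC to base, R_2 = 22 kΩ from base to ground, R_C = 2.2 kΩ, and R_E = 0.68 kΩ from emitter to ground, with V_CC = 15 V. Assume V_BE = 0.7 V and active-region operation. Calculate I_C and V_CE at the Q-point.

I_C ≈ 4.5 mA, V_CE ≈ 2.1 V

Thevenize the base divider: V_Th = V_CC·R_2/(R_1+R_2) = 15×22/78 = 4.23 V, R_Th = R_1‖R_2 = 15.8 kΩ.
Base-emitter loop: V_Th = I_B·R_Th + V_BE + (β+1)I_B·R_E, so I_B = (4.23 − 0.7) / (15.8 + 151×0.68) = 0.0298 mA.
I_C = β·I_B = 150×0.0298 = 4.47 mA, and I_E = (β+1)I_B = 4.5 mA.
V_CE = V_CC − I_C·R_C − I_E·R_E = 15 − 4.47×2.2 − 4.5×0.68 = 2.11 V.
V_CE = 2.11 V > 0.2 V confirms active-region operation.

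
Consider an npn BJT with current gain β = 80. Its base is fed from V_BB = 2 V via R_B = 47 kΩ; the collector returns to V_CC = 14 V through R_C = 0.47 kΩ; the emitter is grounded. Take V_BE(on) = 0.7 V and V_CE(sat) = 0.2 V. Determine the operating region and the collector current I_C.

Assume active. Base-emitter loop: I_B = (V_BB − V_BE)/R_B = (2 − 0.7)/47 = 0.0277 mA.
I_C = β·I_B = 80×0.0277 = 2.21 mA.
V_CE = V_CC − I_C·R_C = 14 − 2.21×0.47 = 13 V > V_CE(sat), so the active-region assumption holds.

active; I_C ≈ 2.2 mA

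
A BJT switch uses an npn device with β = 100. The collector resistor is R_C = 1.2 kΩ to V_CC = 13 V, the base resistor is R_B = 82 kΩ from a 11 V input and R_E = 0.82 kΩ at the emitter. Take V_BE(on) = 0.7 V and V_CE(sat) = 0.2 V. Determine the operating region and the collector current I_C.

active; I_C ≈ 6.2 mA

Assume active. Base-emitter loop: I_B = (V_BB − V_BE)/(R_B + (β+1)R_E) = (11 − 0.7)/(82 + 101×0.82) = 0.0625 mA.
I_C = β·I_B = 100×0.0625 = 6.25 mA.
V_CE = V_CC − I_C·R_C − I_E·R_E = 13 − 6.25×1.2 − 6.31×0.82 = 0.325 V > V_CE(sat), so the active-region assumption holds.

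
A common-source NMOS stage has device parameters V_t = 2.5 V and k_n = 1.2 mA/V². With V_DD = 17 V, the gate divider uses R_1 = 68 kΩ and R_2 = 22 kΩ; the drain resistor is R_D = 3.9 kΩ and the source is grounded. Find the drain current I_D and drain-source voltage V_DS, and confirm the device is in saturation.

V_G = V_DD·R_2/(R_1+R_2) = 17×22/90 = 4.16 V. With the source grounded, V_GS = V_G = 4.16 V.
Assume saturation: I_D = (k_n/2)(V_GS − V_t)² = (1.2/2)×(4.16 − 2.5)² = 0.6×1.66² = 1.64 mA.
V_DS = V_DD − I_D·R_D = 17 − 1.64×3.9 = 10.6 V.
Saturation requires V_DS ≥ V_GS − V_t = 1.66 V; 10.6 ≥ 1.66 ✓.

I_D ≈ 1.6 mA, V_DS ≈ 11 V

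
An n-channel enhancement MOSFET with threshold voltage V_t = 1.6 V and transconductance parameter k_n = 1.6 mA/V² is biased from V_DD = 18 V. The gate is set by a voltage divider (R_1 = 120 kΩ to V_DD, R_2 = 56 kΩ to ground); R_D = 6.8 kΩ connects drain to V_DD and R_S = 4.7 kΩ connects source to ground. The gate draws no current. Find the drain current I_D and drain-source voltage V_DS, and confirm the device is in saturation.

V_G = V_DD·R_2/(R_1+R_2) = 18×56/176 = 5.73 V.
Assume saturation: I_D = (k_n/2)(V_GS − V_t)² with V_GS = V_G − I_D·R_S = 5.73 − 4.7·I_D.
Substituting gives 17.7·I_D² − 32·I_D + 13.6 = 0, with roots I_D = 0.682 or 1.13 mA.
The root I_D = 1.13 mA gives V_GS = 0.411 V ≤ V_t, so take I_D = 0.682 mA.
Then V_GS = 2.52 V and V_DS = V_DD − I_D(R_D+R_S) = 18 − 0.682×11.5 = 10.2 V.
Saturation requires V_DS ≥ V_GS − V_t = 0.923 V; 10.2 ≥ 0.923 ✓.

I_D ≈ 0.68 mA, V_DS ≈ 10 V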